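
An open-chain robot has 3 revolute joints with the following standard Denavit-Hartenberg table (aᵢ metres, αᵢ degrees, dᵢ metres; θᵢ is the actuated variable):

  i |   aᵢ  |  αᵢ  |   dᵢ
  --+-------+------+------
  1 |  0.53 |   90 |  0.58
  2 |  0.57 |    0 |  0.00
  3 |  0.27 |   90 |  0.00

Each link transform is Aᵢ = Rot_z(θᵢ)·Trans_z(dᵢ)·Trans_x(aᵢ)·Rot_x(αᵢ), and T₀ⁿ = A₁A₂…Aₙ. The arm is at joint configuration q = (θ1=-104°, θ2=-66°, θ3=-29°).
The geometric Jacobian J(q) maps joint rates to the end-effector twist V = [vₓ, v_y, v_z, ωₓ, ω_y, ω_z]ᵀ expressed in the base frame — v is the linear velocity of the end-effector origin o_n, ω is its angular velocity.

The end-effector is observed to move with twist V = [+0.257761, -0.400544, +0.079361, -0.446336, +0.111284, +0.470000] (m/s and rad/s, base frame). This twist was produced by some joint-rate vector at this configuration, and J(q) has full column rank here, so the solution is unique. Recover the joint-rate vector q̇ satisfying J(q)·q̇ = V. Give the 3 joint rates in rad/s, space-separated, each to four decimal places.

o_n = [-0.1786, -0.7164, -0.2097]
J₁: ẑ×o_n = [0.7164, -0.1786, 0.0000], ω = ẑ
J2: z=[-0.9703, 0.2419, 0.0000] o=[-0.1282, -0.5143, 0.5800] → [-0.1910, -0.7662, 0.2083, -0.9703, 0.2419, 0.0000]
J3: z=[-0.9703, 0.2419, 0.0000] o=[-0.1843, -0.7392, 0.0593] → [-0.0651, -0.2610, -0.0235, -0.9703, 0.2419, 0.0000]
q̇ = J⁺·V = [0.4700, 0.3890, 0.0710]

0.4700 0.3890 0.0710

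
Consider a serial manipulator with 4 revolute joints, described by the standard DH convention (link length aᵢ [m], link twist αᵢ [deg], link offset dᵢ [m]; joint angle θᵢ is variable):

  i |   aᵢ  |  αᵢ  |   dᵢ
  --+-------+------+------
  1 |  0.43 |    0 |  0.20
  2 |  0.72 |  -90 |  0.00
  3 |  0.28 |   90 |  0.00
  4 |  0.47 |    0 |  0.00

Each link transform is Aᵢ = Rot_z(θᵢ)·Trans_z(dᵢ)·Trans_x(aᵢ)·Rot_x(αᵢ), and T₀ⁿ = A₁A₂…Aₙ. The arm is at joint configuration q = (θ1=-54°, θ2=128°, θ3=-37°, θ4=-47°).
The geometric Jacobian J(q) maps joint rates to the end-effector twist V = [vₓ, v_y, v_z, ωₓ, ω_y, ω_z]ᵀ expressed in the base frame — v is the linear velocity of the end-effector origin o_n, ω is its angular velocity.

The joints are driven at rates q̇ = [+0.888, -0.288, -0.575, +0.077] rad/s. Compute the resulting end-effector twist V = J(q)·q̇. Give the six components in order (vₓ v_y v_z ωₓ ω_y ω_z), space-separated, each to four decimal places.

o_n = [0.9138, 0.7105, 0.5614]
J₁: ẑ×o_n = [-0.7105, 0.9138, 0.0000], ω = ẑ
J2: z=[0.0000, 0.0000, 1.0000] o=[0.2527, -0.3479, 0.2000] → [-1.0584, 0.6611, 0.0000, 0.0000, 0.0000, 1.0000]
J3: z=[-0.9613, 0.2756, 0.0000] o=[0.4512, 0.3442, 0.2000] → [0.0996, 0.3474, -0.4796, -0.9613, 0.2756, 0.0000]
J4: z=[-0.1659, -0.5785, 0.7986] o=[0.5128, 0.5592, 0.3685] → [-0.2325, 0.3522, 0.2069, -0.1659, -0.5785, 0.7986]
V = J·q̇ = [-0.4013, 0.4484, 0.2917, 0.5400, -0.2030, 0.6615]

-0.4013 0.4484 0.2917 0.5400 -0.2030 0.6615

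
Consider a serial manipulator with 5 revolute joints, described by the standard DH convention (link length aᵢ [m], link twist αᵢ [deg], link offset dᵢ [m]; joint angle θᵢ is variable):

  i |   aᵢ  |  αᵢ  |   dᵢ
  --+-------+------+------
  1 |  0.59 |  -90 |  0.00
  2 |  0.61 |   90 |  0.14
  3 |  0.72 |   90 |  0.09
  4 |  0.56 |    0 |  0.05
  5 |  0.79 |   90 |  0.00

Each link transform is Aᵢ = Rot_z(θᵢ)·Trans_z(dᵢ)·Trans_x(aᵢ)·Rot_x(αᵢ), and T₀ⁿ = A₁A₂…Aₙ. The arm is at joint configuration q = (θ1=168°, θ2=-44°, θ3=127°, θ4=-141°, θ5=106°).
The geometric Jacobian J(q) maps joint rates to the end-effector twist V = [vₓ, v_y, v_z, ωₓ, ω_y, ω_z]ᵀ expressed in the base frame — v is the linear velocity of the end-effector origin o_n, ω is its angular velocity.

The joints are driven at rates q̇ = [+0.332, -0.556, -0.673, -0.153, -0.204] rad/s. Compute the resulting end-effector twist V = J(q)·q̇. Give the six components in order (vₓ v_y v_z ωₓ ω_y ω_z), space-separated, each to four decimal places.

o_n = [-1.3161, -0.6550, -0.4528]
J₁: ẑ×o_n = [0.6550, -1.3161, 0.0000], ω = ẑ
J2: z=[-0.2079, -0.9781, 0.0000] o=[-0.5771, 0.1227, 0.0000] → [0.4429, -0.0942, -0.5611, -0.2079, -0.9781, 0.0000]
J3: z=[0.6795, -0.1444, 0.7193] o=[-1.0354, 0.0770, 0.4237] → [0.6532, 0.3937, -0.5379, 0.6795, -0.1444, 0.7193]
J4: z=[-0.6871, -0.4692, 0.5548] o=[-0.7889, -0.5633, 0.1875] → [0.3514, -0.7324, -0.1843, -0.6871, -0.4692, 0.5548]
J5: z=[-0.6871, -0.4692, 0.5548] o=[-1.1748, -0.1567, 0.1437] → [0.5563, -0.4882, 0.2761, -0.6871, -0.4692, 0.5548]
V = J·q̇ = [-0.6356, -0.4379, 0.6459, -0.0964, 0.8086, -0.3502]

-0.6356 -0.4379 0.6459 -0.0964 0.8086 -0.3502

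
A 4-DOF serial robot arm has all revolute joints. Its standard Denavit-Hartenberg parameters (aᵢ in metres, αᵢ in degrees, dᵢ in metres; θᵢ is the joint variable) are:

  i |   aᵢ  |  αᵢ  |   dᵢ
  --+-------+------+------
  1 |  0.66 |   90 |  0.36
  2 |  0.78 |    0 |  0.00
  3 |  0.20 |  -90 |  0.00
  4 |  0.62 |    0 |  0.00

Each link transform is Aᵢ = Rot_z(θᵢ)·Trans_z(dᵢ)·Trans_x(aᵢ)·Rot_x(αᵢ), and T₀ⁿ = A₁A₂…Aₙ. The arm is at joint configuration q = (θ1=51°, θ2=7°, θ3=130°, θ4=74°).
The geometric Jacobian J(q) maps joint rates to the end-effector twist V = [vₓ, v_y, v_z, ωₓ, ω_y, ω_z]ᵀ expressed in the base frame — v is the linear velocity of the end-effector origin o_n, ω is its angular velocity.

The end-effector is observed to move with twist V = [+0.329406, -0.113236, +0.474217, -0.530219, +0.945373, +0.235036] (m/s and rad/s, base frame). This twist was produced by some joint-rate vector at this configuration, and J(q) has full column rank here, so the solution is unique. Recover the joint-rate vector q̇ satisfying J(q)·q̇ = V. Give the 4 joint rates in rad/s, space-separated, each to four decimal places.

o_n = [0.2687, 1.2788, 0.7080]
J₁: ẑ×o_n = [-1.2788, 0.2687, 0.0000], ω = ẑ
J2: z=[0.7771, -0.6293, 0.0000] o=[0.4154, 0.5129, 0.3600] → [-0.2190, -0.2705, 0.5029, 0.7771, -0.6293, 0.0000]
J3: z=[0.7771, -0.6293, 0.0000] o=[0.9026, 1.1146, 0.4551] → [-0.1592, -0.1966, -0.2713, 0.7771, -0.6293, 0.0000]
J4: z=[-0.4292, -0.5300, -0.7314] o=[0.8105, 1.0009, 0.5915] → [0.1415, 0.4463, -0.4065, -0.4292, -0.5300, -0.7314]
q̇ = J⁺·V = [-0.1950, -0.0490, -0.9580, -0.5880]

-0.1950 -0.0490 -0.9580 -0.5880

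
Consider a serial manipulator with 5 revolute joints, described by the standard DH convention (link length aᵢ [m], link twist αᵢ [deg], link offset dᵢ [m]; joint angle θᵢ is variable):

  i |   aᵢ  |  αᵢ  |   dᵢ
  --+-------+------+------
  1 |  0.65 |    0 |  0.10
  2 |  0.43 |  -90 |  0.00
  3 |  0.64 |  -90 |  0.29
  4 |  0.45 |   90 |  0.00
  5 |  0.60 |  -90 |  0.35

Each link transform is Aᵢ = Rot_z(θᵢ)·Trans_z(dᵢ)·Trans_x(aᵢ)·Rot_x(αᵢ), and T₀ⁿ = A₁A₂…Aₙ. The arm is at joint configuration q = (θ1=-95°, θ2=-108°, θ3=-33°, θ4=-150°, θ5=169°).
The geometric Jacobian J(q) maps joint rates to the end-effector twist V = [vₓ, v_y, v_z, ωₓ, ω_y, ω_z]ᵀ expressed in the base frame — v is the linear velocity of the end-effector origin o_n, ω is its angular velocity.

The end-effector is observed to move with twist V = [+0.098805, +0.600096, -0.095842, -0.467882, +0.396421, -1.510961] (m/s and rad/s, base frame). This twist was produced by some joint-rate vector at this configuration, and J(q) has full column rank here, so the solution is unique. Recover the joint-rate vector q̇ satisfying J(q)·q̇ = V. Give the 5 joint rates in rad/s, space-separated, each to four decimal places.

o_n = [-0.9295, -0.1873, 0.3228]
J₁: ẑ×o_n = [0.1873, -0.9295, 0.0000], ω = ẑ
J2: z=[0.0000, 0.0000, 1.0000] o=[-0.0567, -0.6475, 0.1000] → [-0.4602, -0.8728, 0.0000, 0.0000, 0.0000, 1.0000]
J3: z=[-0.3907, -0.9205, 0.0000] o=[-0.4525, -0.4795, 0.1000] → [-0.2051, 0.0871, -0.5533, -0.3907, -0.9205, 0.0000]
J4: z=[-0.5013, 0.2128, -0.8387] o=[-1.0599, -0.5367, 0.4486] → [0.2663, -0.1724, -0.2029, -0.5013, 0.2128, -0.8387]
J5: z=[0.7244, 0.6333, -0.2723] o=[-0.8469, -0.8716, 0.2363] → [0.2411, -0.0402, 0.5480, 0.7244, 0.6333, -0.2723]
q̇ = J⁺·V = [-0.8390, 0.0030, -0.3960, 0.8850, -0.2470]

-0.8390 0.0030 -0.3960 0.8850 -0.2470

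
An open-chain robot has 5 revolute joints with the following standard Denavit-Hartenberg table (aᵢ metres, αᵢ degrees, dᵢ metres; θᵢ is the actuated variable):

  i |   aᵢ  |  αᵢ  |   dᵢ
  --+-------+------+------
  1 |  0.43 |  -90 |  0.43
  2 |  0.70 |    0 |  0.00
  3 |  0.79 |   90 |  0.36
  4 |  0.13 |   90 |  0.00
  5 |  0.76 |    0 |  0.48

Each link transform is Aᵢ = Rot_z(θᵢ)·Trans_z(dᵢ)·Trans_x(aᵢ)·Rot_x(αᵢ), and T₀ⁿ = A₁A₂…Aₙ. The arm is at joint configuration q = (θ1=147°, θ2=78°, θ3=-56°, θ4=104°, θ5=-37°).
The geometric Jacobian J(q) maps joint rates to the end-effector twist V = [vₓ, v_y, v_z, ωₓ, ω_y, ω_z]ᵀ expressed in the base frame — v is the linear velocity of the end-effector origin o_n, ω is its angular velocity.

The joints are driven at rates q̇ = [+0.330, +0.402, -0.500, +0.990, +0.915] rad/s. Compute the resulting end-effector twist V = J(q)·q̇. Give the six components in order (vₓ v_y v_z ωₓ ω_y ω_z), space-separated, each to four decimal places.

o_n = [-1.8256, -0.2348, -1.0824]
J₁: ẑ×o_n = [0.2348, -1.8256, 0.0000], ω = ẑ
J2: z=[-0.5446, -0.8387, 0.0000] o=[-0.3606, 0.2342, 0.4300] → [1.2684, -0.8237, -0.9732, -0.5446, -0.8387, 0.0000]
J3: z=[-0.5446, -0.8387, 0.0000] o=[-0.4827, 0.3135, -0.2547] → [0.6942, -0.4508, -0.8277, -0.5446, -0.8387, 0.0000]
J4: z=[-0.3142, 0.2040, 0.9272] o=[-1.2931, 0.4105, -0.5506] → [0.4898, -0.6608, 0.3114, -0.3142, 0.2040, 0.9272]
J5: z=[-0.8863, 0.2871, -0.3635] o=[-1.3373, 0.2888, -0.5389] → [-0.3464, -0.3042, 0.6042, -0.8863, 0.2871, -0.3635]
V = J·q̇ = [0.4083, -1.6408, 0.8837, -1.0686, 0.5469, 0.9153]

0.4083 -1.6408 0.8837 -1.0686 0.5469 0.9153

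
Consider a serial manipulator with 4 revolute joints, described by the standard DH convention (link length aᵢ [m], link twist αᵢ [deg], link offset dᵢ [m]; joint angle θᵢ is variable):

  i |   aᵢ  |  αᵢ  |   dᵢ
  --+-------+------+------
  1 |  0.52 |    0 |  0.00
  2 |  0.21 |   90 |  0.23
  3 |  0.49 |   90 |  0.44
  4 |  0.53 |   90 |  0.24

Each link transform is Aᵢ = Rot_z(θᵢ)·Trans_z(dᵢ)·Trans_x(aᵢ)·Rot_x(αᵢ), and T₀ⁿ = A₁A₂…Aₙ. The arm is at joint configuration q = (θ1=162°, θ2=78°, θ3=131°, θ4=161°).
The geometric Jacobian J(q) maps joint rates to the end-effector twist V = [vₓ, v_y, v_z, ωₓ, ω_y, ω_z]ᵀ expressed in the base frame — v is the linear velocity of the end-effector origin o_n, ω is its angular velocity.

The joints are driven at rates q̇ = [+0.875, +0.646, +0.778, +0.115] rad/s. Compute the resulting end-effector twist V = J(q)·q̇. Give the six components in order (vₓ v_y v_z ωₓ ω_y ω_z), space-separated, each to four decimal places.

o_n = [-1.2242, 0.1219, 0.3791]
J₁: ẑ×o_n = [-0.1219, -1.2242, 0.0000], ω = ẑ
J2: z=[0.0000, 0.0000, 1.0000] o=[-0.4945, 0.1607, 0.0000] → [0.0388, -0.7297, 0.0000, 0.0000, 0.0000, 1.0000]
J3: z=[-0.8660, 0.5000, 0.0000] o=[-0.5995, -0.0212, 0.2300] → [0.0745, 0.1291, 0.1884, -0.8660, 0.5000, 0.0000]
J4: z=[-0.3774, -0.6536, 0.6561] o=[-0.8199, 0.4772, 0.5998] → [0.3774, -0.3486, -0.1302, -0.3774, -0.6536, 0.6561]
V = J·q̇ = [0.0198, -1.4823, 0.1316, -0.7172, 0.3138, 1.5964]

0.0198 -1.4823 0.1316 -0.7172 0.3138 1.5964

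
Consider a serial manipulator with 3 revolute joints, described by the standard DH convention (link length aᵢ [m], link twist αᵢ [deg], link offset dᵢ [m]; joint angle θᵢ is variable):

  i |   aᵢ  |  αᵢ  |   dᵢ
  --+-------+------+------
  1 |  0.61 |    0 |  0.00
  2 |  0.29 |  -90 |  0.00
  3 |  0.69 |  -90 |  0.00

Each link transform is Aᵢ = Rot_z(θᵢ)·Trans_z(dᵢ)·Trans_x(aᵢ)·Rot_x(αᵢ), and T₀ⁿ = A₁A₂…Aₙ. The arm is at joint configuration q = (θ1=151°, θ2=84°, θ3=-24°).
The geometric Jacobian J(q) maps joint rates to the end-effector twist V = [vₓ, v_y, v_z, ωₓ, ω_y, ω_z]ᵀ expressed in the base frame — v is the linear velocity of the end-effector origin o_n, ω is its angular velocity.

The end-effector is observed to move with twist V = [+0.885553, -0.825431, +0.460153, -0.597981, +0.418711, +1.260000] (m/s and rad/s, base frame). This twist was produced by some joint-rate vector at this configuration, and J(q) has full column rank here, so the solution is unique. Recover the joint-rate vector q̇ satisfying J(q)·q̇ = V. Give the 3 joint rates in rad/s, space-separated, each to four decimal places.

0.6150 0.6450 -0.7300

o_n = [-1.0614, -0.4582, 0.2806]
J₁: ẑ×o_n = [0.4582, -1.0614, 0.0000], ω = ẑ
J2: z=[0.0000, 0.0000, 1.0000] o=[-0.5335, 0.2957, 0.0000] → [0.7539, -0.5279, 0.0000, 0.0000, 0.0000, 1.0000]
J3: z=[0.8192, -0.5736, 0.0000] o=[-0.6999, 0.0582, 0.0000] → [-0.1610, -0.2299, -0.6303, 0.8192, -0.5736, 0.0000]
q̇ = J⁺·V = [0.6150, 0.6450, -0.7300]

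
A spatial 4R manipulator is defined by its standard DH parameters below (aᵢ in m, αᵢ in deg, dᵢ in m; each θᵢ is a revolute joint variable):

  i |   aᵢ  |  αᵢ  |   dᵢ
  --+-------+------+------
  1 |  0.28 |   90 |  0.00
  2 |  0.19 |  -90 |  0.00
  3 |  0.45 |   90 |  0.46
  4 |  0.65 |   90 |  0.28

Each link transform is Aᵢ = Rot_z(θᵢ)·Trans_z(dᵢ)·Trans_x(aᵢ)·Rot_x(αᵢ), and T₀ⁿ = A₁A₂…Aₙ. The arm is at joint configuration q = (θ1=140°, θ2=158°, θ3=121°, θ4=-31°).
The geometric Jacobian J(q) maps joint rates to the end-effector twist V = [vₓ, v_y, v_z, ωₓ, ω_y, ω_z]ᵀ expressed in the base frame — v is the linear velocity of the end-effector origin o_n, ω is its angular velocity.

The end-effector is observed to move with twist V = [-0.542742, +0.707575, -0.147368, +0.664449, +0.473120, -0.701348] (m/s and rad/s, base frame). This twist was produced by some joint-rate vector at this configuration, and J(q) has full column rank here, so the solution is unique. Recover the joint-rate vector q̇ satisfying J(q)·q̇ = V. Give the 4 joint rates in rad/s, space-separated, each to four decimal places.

o_n = [-0.8892, -0.5691, -0.1493]
J₁: ẑ×o_n = [0.5691, -0.8892, 0.0000], ω = ẑ
J2: z=[0.6428, 0.7660, 0.0000] o=[-0.2145, 0.1800, 0.0000] → [-0.1144, 0.0960, 0.0353, 0.6428, 0.7660, 0.0000]
J3: z=[0.2870, -0.2408, -0.9272] o=[-0.0795, 0.0667, 0.0712] → [-0.5364, 0.8140, -0.3774, 0.2870, -0.2408, -0.9272]
J4: z=[0.2778, -0.9054, 0.3211] o=[-0.3601, -0.2014, -0.4422] → [-0.1470, -0.2512, -0.5812, 0.2778, -0.9054, 0.3211]
q̇ = J⁺·V = [-0.4940, 0.8570, 0.2690, 0.1310]

-0.4940 0.8570 0.2690 0.1310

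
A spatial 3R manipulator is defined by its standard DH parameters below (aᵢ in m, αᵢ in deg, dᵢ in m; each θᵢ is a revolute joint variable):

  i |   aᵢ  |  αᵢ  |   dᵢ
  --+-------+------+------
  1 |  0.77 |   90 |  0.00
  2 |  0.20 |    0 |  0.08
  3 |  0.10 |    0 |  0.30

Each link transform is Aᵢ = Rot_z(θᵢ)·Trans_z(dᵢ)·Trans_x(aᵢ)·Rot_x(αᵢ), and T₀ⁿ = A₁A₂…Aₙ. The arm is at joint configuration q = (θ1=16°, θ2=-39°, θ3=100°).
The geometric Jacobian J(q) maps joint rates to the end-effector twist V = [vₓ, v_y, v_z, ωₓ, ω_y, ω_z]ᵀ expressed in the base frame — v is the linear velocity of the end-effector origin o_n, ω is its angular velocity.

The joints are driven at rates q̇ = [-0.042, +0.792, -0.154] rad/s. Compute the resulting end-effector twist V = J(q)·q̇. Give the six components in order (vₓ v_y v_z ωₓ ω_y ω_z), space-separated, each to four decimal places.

o_n = [1.0409, -0.0968, -0.0384]
J₁: ẑ×o_n = [0.0968, 1.0409, -0.0000], ω = ẑ
J2: z=[0.2756, -0.9613, 0.0000] o=[0.7402, 0.2122, 0.0000] → [0.0369, 0.0106, 0.2039, 0.2756, -0.9613, 0.0000]
J3: z=[0.2756, -0.9613, 0.0000] o=[0.9116, 0.1782, -0.1259] → [-0.0841, -0.0241, 0.0485, 0.2756, -0.9613, 0.0000]
V = J·q̇ = [0.0381, -0.0316, 0.1540, 0.1759, -0.6133, -0.0420]

0.0381 -0.0316 0.1540 0.1759 -0.6133 -0.0420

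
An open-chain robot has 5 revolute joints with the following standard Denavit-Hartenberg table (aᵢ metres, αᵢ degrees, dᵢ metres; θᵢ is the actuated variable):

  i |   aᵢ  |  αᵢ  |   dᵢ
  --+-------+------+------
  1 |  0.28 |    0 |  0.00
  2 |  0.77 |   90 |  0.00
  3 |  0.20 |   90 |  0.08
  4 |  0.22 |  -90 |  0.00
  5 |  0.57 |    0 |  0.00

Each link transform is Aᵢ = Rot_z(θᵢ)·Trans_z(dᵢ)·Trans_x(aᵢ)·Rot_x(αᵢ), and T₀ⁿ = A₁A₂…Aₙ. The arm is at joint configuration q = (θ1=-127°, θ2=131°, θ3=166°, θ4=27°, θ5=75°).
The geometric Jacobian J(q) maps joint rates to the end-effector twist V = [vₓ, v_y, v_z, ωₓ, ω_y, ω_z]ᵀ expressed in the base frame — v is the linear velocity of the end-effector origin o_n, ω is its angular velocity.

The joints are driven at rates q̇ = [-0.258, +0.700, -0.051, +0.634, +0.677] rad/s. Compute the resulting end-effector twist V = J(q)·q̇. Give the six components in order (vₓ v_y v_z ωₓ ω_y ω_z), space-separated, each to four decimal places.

o_n = [-0.0266, -0.4612, -0.4066]
J₁: ẑ×o_n = [0.4612, -0.0266, 0.0000], ω = ẑ
J2: z=[0.0000, 0.0000, 1.0000] o=[-0.1685, -0.2236, 0.0000] → [0.2375, 0.1419, -0.0000, 0.0000, 0.0000, 1.0000]
J3: z=[0.0698, -0.9976, 0.0000] o=[0.5996, -0.1699, 0.0000] → [0.4056, 0.0284, -0.6450, 0.0698, -0.9976, 0.0000]
J4: z=[0.2413, 0.0169, 0.9703] o=[0.4116, -0.2632, 0.0484] → [0.1843, -0.3154, -0.0404, 0.2413, 0.0169, 0.9703]
J5: z=[0.5016, -0.8581, -0.1098] o=[0.2288, -0.3761, 0.0958] → [0.4218, 0.2801, -0.2618, 0.5016, -0.8581, -0.1098]
V = J·q̇ = [0.4290, 0.0944, -0.1700, 0.4890, -0.5194, 0.9828]

0.4290 0.0944 -0.1700 0.4890 -0.5194 0.9828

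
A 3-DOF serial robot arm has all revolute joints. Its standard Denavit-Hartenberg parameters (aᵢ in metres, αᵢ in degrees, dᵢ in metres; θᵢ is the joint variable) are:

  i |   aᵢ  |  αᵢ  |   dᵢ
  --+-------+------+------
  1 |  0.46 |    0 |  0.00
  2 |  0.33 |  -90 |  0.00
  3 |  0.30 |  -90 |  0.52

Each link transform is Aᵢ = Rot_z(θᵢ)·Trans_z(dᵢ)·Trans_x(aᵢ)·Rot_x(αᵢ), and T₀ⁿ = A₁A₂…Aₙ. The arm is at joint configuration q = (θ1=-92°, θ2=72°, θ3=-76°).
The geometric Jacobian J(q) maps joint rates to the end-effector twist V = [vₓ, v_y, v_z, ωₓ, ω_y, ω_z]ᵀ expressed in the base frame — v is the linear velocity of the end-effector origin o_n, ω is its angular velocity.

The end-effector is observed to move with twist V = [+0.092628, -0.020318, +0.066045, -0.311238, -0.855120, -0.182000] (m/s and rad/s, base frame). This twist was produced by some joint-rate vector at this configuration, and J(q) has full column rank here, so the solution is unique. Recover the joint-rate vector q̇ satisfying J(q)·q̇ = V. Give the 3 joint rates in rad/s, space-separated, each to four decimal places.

o_n = [0.5401, -0.1088, 0.2911]
J₁: ẑ×o_n = [0.1088, 0.5401, -0.0000], ω = ẑ
J2: z=[0.0000, 0.0000, 1.0000] o=[-0.0161, -0.4597, 0.0000] → [-0.3510, 0.5561, 0.0000, 0.0000, 0.0000, 1.0000]
J3: z=[0.3420, 0.9397, 0.0000] o=[0.2940, -0.5726, 0.0000] → [0.2735, -0.0996, -0.0726, 0.3420, 0.9397, 0.0000]
q̇ = J⁺·V = [0.6040, -0.7860, -0.9100]

0.6040 -0.7860 -0.9100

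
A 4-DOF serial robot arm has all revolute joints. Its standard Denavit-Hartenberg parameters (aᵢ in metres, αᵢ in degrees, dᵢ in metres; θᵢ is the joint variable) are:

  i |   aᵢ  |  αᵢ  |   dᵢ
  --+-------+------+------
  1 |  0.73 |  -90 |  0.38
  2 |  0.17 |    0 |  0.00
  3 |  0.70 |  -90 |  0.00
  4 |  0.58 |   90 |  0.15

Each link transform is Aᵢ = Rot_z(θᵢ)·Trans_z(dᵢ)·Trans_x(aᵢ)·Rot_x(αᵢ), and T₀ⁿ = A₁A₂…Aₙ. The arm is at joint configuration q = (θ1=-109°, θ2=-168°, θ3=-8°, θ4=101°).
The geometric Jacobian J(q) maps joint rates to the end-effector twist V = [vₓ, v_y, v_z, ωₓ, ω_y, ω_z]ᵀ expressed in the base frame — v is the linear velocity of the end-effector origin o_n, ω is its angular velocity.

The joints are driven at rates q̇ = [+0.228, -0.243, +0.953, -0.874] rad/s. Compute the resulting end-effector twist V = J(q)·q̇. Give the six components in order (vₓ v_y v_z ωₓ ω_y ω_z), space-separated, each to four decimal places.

o_n = [-0.5339, 0.1983, 0.6061]
J₁: ẑ×o_n = [-0.1983, -0.5339, 0.0000], ω = ẑ
J2: z=[0.9455, -0.3256, 0.0000] o=[-0.2377, -0.6902, 0.3800] → [-0.0736, -0.2138, 0.7437, 0.9455, -0.3256, 0.0000]
J3: z=[0.9455, -0.3256, 0.0000] o=[-0.1835, -0.5330, 0.4153] → [-0.0621, -0.1804, 0.5774, 0.9455, -0.3256, 0.0000]
J4: z=[-0.0227, -0.0660, 0.9976] o=[0.0438, 0.1272, 0.4642] → [-0.0803, -0.5730, -0.0397, -0.0227, -0.0660, 0.9976]
V = J·q̇ = [-0.0164, 0.2592, 0.4043, 0.6912, -0.1735, -0.6439]

-0.0164 0.2592 0.4043 0.6912 -0.1735 -0.6439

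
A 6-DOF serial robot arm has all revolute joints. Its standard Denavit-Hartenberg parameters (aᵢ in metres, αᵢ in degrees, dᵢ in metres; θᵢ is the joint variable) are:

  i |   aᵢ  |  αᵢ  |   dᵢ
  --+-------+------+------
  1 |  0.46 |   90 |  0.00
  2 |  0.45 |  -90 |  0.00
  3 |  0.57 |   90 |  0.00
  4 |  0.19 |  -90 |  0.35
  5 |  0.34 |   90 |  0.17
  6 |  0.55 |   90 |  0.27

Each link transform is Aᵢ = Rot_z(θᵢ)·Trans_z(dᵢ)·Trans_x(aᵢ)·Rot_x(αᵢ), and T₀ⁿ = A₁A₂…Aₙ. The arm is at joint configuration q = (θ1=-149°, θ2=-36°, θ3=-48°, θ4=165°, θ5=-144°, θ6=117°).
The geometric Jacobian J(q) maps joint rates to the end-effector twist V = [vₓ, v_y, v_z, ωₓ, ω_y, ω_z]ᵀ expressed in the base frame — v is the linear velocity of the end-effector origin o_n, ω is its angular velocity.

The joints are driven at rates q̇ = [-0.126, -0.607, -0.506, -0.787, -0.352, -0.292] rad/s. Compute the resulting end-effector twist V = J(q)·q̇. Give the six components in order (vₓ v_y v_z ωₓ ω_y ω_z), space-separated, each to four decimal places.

0.9799 0.3566 0.2686 0.3431 -0.9967 -0.4356

o_n = [-0.7203, 0.0924, -0.8813]
J₁: ẑ×o_n = [-0.0924, -0.7203, 0.0000], ω = ẑ
J2: z=[-0.5150, 0.8572, 0.0000] o=[-0.3943, -0.2369, 0.0000] → [-0.7554, -0.4539, 0.1099, -0.5150, 0.8572, 0.0000]
J3: z=[-0.5038, -0.3027, 0.8090] o=[-0.7064, -0.4244, -0.2645] → [-0.2314, -0.3220, -0.2646, -0.5038, -0.3027, 0.8090]
J4: z=[0.1707, 0.8832, 0.4368] o=[-1.1890, -0.2203, -0.4887] → [-0.4833, 0.2717, -0.3606, 0.1707, 0.8832, 0.4368]
J5: z=[0.7058, 0.1997, -0.6797] o=[-0.9986, 0.0082, -0.2238] → [-0.0741, 0.2749, 0.0038, 0.7058, 0.1997, -0.6797]
J6: z=[-0.5422, -0.4651, -0.6998] o=[-1.0336, 0.3354, -0.4142] → [0.0472, -0.4725, 0.2775, -0.5422, -0.4651, -0.6998]
V = J·q̇ = [0.9799, 0.3566, 0.2686, 0.3431, -0.9967, -0.4356]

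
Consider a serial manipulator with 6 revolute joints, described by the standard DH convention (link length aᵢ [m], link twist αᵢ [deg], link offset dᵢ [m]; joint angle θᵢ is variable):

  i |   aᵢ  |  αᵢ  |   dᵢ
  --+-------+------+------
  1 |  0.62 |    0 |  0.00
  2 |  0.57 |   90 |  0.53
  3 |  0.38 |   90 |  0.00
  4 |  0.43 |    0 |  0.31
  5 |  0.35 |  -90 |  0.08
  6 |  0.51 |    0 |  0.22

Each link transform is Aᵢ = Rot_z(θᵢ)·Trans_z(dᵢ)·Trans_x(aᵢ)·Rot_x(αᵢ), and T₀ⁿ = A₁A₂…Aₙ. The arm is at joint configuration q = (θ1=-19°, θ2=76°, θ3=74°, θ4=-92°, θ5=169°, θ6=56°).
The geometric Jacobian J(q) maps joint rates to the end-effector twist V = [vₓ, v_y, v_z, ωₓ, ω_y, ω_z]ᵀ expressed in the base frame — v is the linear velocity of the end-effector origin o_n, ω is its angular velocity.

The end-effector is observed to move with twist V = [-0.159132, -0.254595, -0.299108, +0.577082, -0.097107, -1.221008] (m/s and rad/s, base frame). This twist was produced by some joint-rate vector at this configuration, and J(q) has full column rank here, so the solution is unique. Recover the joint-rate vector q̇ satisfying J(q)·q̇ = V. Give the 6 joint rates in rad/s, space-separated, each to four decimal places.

0.3600 -0.9020 0.4010 -0.1140 0.5250 0.6040

o_n = [1.1237, 0.1876, 0.8212]
J₁: ẑ×o_n = [-0.1876, 1.1237, 0.0000], ω = ẑ
J2: z=[0.0000, 0.0000, 1.0000] o=[0.5862, -0.2019, 0.0000] → [-0.3895, 0.5375, 0.0000, 0.0000, 0.0000, 1.0000]
J3: z=[0.8387, -0.5446, 0.0000] o=[0.8967, 0.2762, 0.5300] → [-0.1586, -0.2442, 0.0494, 0.8387, -0.5446, 0.0000]
J4: z=[0.5235, 0.8062, -0.2756] o=[0.9537, 0.3640, 0.8953] → [-0.1084, -0.0081, -0.2294, 0.5235, 0.8062, -0.2756]
J5: z=[0.5235, 0.8062, -0.2756] o=[0.7533, 0.8445, 0.7954] → [-0.1603, -0.1156, -0.6425, 0.5235, 0.8062, -0.2756]
J6: z=[0.0424, -0.3478, -0.9366] o=[1.0931, 0.7415, 0.8490] → [-0.5091, -0.0275, -0.0128, 0.0424, -0.3478, -0.9366]
q̇ = J⁺·V = [0.3600, -0.9020, 0.4010, -0.1140, 0.5250, 0.6040]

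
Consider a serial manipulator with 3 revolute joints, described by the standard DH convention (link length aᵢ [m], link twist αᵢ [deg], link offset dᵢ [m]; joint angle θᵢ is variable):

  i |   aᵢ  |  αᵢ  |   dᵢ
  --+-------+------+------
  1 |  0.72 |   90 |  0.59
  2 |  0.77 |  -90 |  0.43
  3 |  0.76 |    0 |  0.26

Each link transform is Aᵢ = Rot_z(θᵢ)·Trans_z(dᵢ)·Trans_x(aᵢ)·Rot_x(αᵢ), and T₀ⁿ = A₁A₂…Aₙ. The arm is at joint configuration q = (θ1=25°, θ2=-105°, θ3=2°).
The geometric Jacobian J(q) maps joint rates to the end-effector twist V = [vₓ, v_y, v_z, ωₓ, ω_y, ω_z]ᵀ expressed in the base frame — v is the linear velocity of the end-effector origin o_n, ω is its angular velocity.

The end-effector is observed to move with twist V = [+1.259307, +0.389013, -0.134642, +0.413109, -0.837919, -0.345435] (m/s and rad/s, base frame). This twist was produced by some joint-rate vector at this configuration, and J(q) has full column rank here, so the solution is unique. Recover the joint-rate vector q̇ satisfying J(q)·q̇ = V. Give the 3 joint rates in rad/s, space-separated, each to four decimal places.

o_n = [0.6919, -0.1226, -0.9547]
J₁: ẑ×o_n = [0.1226, 0.6919, -0.0000], ω = ẑ
J2: z=[0.4226, -0.9063, 0.0000] o=[0.6525, 0.3043, 0.5900] → [1.4000, 0.6528, -0.1447, 0.4226, -0.9063, 0.0000]
J3: z=[0.8754, 0.4082, -0.2588] o=[0.6536, -0.1697, -0.1538] → [-0.3148, 0.6913, 0.0256, 0.8754, 0.4082, -0.2588]
q̇ = J⁺·V = [-0.3400, 0.9340, 0.0210]

-0.3400 0.9340 0.0210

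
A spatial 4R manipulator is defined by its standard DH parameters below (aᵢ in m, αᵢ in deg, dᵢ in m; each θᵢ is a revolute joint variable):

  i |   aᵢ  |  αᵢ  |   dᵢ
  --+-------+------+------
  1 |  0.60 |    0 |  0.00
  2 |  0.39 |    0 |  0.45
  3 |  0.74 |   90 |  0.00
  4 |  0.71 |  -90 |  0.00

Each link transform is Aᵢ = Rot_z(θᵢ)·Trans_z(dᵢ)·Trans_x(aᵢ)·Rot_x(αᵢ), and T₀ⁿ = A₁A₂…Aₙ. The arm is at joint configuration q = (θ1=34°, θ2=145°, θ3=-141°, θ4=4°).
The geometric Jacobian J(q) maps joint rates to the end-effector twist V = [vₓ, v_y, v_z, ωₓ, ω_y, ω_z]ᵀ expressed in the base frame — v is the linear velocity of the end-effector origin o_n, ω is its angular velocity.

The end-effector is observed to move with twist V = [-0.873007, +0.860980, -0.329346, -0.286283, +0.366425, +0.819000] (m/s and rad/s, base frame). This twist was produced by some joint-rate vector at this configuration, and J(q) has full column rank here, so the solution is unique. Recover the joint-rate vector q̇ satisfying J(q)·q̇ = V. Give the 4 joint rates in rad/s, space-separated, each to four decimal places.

0.4630 0.3530 0.0030 -0.4650

o_n = [1.2487, 1.2340, 0.4995]
J₁: ẑ×o_n = [-1.2340, 1.2487, 0.0000], ω = ẑ
J2: z=[0.0000, 0.0000, 1.0000] o=[0.4974, 0.3355, 0.0000] → [-0.8985, 0.7513, 0.0000, 0.0000, 0.0000, 1.0000]
J3: z=[0.0000, 0.0000, 1.0000] o=[0.1075, 0.3423, 0.4500] → [-0.8916, 1.1413, 0.0000, 0.0000, 0.0000, 1.0000]
J4: z=[0.6157, -0.7880, 0.0000] o=[0.6906, 0.7979, 0.4500] → [-0.0390, -0.0305, 0.7083, 0.6157, -0.7880, 0.0000]
q̇ = J⁺·V = [0.4630, 0.3530, 0.0030, -0.4650]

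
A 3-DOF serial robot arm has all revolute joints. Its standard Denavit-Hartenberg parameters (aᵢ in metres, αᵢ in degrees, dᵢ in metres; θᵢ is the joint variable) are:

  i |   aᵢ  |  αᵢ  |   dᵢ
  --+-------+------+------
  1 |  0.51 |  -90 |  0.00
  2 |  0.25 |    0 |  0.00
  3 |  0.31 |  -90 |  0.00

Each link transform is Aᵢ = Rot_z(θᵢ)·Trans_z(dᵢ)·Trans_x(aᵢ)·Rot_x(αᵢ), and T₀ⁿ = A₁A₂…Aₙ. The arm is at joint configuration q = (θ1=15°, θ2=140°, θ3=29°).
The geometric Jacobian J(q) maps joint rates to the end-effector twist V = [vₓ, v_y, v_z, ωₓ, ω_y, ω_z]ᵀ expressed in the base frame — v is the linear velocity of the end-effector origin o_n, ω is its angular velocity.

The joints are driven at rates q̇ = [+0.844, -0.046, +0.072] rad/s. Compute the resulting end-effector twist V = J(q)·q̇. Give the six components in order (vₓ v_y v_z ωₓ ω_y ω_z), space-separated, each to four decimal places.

0.0026 0.0131 -0.0009 -0.0067 0.0251 0.8440

o_n = [0.0137, 0.0037, -0.2198]
J₁: ẑ×o_n = [-0.0037, 0.0137, 0.0000], ω = ẑ
J2: z=[-0.2588, 0.9659, 0.0000] o=[0.4926, 0.1320, 0.0000] → [-0.2124, -0.0569, 0.4958, -0.2588, 0.9659, 0.0000]
J3: z=[-0.2588, 0.9659, 0.0000] o=[0.3076, 0.0824, -0.1607] → [-0.0571, -0.0153, 0.3043, -0.2588, 0.9659, 0.0000]
V = J·q̇ = [0.0026, 0.0131, -0.0009, -0.0067, 0.0251, 0.8440]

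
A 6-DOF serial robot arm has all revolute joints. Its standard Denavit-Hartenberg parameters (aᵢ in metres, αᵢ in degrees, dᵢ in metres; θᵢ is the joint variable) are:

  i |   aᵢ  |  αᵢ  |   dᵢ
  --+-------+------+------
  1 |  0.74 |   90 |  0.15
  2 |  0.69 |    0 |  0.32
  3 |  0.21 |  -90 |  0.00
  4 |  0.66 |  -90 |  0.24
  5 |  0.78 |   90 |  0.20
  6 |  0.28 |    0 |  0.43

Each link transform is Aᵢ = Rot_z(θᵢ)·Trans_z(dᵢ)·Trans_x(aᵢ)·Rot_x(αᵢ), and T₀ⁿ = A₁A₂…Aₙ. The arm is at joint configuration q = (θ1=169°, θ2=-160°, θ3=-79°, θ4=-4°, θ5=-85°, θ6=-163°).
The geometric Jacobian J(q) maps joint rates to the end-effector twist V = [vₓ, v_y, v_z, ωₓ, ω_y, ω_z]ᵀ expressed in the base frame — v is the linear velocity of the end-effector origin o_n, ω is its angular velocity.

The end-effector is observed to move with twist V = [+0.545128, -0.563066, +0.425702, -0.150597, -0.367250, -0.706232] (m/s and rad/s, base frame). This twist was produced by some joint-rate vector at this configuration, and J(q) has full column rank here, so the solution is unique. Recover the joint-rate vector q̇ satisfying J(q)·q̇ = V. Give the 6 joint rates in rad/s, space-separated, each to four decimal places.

-0.6210 -0.6720 0.8360 -0.0360 0.5440 0.1520

o_n = [0.8648, 0.0575, -0.0684]
J₁: ẑ×o_n = [-0.0575, 0.8648, 0.0000], ω = ẑ
J2: z=[0.1908, 0.9816, 0.0000] o=[-0.7264, 0.1412, 0.1500] → [-0.2144, 0.0417, -1.5780, 0.1908, 0.9816, 0.0000]
J3: z=[0.1908, 0.9816, 0.0000] o=[-0.0289, 0.3316, -0.0860] → [0.0173, -0.0034, -0.9296, 0.1908, 0.9816, 0.0000]
J4: z=[0.8414, -0.1636, -0.5150] o=[0.0773, 0.3110, 0.0940] → [-0.1040, -0.2689, -0.0845, 0.8414, -0.1636, -0.5150]
J5: z=[-0.1551, -0.9861, 0.0598] o=[0.6209, 0.2522, 0.5348] → [0.6064, -0.0790, 0.2708, -0.1551, -0.9861, 0.0598]
J6: z=[-0.4423, 0.0152, -0.8967] o=[1.2789, -0.0741, 0.2046] → [0.1138, 0.2505, -0.0519, -0.4423, 0.0152, -0.8967]
q̇ = J⁺·V = [-0.6210, -0.6720, 0.8360, -0.0360, 0.5440, 0.1520]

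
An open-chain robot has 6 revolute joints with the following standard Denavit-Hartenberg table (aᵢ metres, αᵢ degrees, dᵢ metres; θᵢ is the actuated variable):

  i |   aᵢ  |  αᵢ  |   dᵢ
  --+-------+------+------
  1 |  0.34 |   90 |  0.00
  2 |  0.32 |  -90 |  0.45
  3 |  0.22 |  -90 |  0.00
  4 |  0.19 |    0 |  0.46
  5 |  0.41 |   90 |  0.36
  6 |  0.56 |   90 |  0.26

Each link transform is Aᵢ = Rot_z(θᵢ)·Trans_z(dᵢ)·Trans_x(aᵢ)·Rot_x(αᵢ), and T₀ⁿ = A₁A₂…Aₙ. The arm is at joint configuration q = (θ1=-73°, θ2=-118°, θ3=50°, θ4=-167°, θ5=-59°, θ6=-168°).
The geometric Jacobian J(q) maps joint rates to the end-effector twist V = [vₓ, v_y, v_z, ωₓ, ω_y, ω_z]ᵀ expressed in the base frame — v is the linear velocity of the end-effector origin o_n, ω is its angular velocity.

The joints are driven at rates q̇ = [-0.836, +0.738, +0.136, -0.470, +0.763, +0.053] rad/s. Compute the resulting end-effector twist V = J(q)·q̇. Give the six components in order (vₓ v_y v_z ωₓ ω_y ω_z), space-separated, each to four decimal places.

-0.3243 -0.1795 0.1530 -0.4447 -0.3257 -0.7060

o_n = [0.3262, -0.2273, 0.0313]
J₁: ẑ×o_n = [0.2273, 0.3262, -0.0000], ω = ẑ
J2: z=[-0.9563, -0.2924, 0.0000] o=[0.0994, -0.3251, 0.0000] → [-0.0091, 0.0299, -0.0273, -0.9563, -0.2924, 0.0000]
J3: z=[0.2581, -0.8444, -0.4695] o=[-0.3749, -0.3130, -0.2825] → [-0.2247, -0.4102, 0.6141, 0.2581, -0.8444, -0.4695]
J4: z=[0.7198, -0.1560, 0.6764] o=[-0.2331, -0.2003, -0.4074] → [-0.0502, 0.0625, 0.0678, 0.7198, -0.1560, 0.6764]
J5: z=[0.7198, -0.1560, 0.6764] o=[-0.0102, -0.4030, -0.0113] → [-0.1255, 0.1969, 0.1790, 0.7198, -0.1560, 0.6764]
J6: z=[0.2842, 0.9552, -0.0821] o=[-0.0107, -0.3561, 0.5323] → [-0.4680, 0.1147, -0.2853, 0.2842, 0.9552, -0.0821]
V = J·q̇ = [-0.3243, -0.1795, 0.1530, -0.4447, -0.3257, -0.7060]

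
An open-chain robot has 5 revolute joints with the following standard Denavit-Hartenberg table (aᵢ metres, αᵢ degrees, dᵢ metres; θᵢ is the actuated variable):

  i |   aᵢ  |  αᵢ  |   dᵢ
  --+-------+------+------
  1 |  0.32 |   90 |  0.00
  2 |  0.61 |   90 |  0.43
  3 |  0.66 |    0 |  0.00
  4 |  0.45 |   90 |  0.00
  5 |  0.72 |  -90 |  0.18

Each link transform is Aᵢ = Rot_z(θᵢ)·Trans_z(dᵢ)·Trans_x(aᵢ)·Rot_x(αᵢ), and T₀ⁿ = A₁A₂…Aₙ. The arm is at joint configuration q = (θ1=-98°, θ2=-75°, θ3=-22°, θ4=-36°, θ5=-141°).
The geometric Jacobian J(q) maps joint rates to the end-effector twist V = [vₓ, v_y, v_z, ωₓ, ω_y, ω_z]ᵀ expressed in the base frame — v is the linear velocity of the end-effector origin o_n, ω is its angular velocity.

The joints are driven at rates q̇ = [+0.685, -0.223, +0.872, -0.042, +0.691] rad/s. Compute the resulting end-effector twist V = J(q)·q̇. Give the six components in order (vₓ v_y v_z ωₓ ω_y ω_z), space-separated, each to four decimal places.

0.5429 -0.4848 -0.4264 0.7161 0.8621 1.0362

o_n = [-0.3204, -0.9844, -0.8595]
J₁: ẑ×o_n = [0.9844, -0.3204, 0.0000], ω = ẑ
J2: z=[-0.9903, 0.1392, 0.0000] o=[-0.0445, -0.3169, 0.0000] → [-0.1196, -0.8511, 0.6994, -0.9903, 0.1392, 0.0000]
J3: z=[0.1344, 0.9565, -0.2588] o=[-0.4923, -0.4134, -0.5892] → [-0.4063, -0.0082, -0.2412, 0.1344, 0.9565, -0.2588]
J4: z=[0.1344, 0.9565, -0.2588] o=[-0.2695, -0.6046, -1.1803] → [0.2086, -0.0300, -0.0024, 0.1344, 0.9565, -0.2588]
J5: z=[0.5553, 0.1436, 0.8192] o=[0.0998, -0.7189, -1.4106] → [0.2967, -0.6502, -0.0871, 0.5553, 0.1436, 0.8192]
V = J·q̇ = [0.5429, -0.4848, -0.4264, 0.7161, 0.8621, 1.0362]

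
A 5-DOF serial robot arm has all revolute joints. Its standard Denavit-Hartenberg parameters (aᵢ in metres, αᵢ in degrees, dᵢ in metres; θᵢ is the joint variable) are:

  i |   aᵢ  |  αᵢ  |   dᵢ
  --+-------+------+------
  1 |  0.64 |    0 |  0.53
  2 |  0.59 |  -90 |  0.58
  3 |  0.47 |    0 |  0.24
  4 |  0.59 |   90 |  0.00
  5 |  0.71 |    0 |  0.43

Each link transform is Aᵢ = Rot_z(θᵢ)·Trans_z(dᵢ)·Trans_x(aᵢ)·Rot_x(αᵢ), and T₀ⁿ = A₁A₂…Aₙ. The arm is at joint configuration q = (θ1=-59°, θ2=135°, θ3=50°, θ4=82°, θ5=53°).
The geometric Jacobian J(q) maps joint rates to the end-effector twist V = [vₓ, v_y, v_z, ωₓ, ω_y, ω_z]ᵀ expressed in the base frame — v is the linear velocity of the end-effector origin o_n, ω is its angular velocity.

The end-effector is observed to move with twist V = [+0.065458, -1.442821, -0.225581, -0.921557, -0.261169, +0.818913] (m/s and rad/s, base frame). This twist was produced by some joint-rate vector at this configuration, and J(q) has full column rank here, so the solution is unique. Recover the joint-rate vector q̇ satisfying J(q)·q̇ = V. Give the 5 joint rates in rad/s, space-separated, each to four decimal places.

0.7640 -0.3740 0.8460 -0.0150 -0.6410

o_n = [-0.3250, 0.1618, -0.2938]
J₁: ẑ×o_n = [-0.1618, -0.3250, 0.0000], ω = ẑ
J2: z=[0.0000, 0.0000, 1.0000] o=[0.3296, -0.5486, 0.5300] → [-0.7104, -0.6546, 0.0000, 0.0000, 0.0000, 1.0000]
J3: z=[-0.9703, 0.2419, 0.0000] o=[0.4724, 0.0239, 1.1100] → [-0.3396, -1.3621, 0.0590, -0.9703, 0.2419, 0.0000]
J4: z=[-0.9703, 0.2419, 0.0000] o=[0.3126, 0.3751, 0.7500] → [-0.2525, -1.0127, 0.3611, -0.9703, 0.2419, 0.0000]
J5: z=[0.1798, 0.7211, -0.6691] o=[0.2171, -0.0080, 0.3115] → [-0.3228, 0.4715, 0.4214, 0.1798, 0.7211, -0.6691]
q̇ = J⁺·V = [0.7640, -0.3740, 0.8460, -0.0150, -0.6410]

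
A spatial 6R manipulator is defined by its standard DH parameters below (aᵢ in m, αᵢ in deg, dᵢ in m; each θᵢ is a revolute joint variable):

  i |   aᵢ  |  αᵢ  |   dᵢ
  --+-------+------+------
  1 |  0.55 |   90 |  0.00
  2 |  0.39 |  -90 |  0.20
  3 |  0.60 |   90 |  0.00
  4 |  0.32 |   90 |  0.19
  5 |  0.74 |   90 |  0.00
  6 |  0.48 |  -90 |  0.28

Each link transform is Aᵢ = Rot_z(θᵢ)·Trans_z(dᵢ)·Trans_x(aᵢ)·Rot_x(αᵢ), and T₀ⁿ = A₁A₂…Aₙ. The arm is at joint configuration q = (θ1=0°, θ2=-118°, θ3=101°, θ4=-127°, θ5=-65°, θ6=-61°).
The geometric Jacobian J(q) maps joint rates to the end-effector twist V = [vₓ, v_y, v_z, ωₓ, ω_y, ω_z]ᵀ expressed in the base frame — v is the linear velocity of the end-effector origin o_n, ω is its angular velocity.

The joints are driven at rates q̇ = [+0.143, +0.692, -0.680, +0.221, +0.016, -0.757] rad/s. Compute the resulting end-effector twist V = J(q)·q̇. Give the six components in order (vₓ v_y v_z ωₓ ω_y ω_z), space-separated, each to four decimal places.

o_n = [0.2385, 0.2816, 0.7644]
J₁: ẑ×o_n = [-0.2816, 0.2385, 0.0000], ω = ẑ
J2: z=[0.0000, -1.0000, 0.0000] o=[0.5500, 0.0000, 0.0000] → [-0.7644, -0.0000, -0.3115, 0.0000, -1.0000, 0.0000]
J3: z=[0.8829, -0.0000, -0.4695] o=[0.3669, -0.2000, -0.3443] → [0.2261, -0.9187, 0.4252, 0.8829, -0.0000, -0.4695]
J4: z=[-0.4608, 0.1908, -0.8667] o=[0.4207, 0.3890, -0.2433] → [0.0992, 0.6222, 0.0842, -0.4608, 0.1908, -0.8667]
J5: z=[0.4598, -0.7840, -0.4171] o=[0.0902, 0.2362, -0.3204] → [-0.8315, -0.5607, 0.1372, 0.4598, -0.7840, -0.4171]
J6: z=[0.8827, 0.4548, 0.1184] o=[0.1619, -0.0765, 0.3464] → [0.1477, -0.3598, 0.2812, 0.8827, 0.4548, 0.1184]
V = J·q̇ = [-0.8261, 1.0598, -0.6968, -1.3631, -1.0066, 0.1744]

-0.8261 1.0598 -0.6968 -1.3631 -1.0066 0.1744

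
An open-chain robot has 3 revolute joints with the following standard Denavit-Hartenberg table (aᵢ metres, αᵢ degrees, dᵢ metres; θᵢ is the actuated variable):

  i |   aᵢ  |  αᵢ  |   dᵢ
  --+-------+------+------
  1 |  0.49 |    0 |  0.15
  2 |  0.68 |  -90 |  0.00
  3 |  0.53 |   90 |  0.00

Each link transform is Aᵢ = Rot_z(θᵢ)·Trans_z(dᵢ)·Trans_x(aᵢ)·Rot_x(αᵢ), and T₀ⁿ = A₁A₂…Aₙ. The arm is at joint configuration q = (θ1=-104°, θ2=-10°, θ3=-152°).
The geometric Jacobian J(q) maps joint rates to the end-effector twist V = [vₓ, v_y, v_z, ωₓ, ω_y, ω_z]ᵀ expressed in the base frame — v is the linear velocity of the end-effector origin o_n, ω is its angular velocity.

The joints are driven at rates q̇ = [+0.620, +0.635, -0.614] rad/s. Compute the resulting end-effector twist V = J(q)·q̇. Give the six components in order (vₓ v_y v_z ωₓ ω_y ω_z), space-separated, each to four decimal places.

o_n = [-0.2048, -0.6692, 0.3988]
J₁: ẑ×o_n = [0.6692, -0.2048, 0.0000], ω = ẑ
J2: z=[0.0000, 0.0000, 1.0000] o=[-0.1185, -0.4754, 0.1500] → [0.1937, -0.0862, 0.0000, 0.0000, 0.0000, 1.0000]
J3: z=[0.9135, -0.4067, 0.0000] o=[-0.3951, -1.0967, 0.1500] → [-0.1012, -0.2273, 0.4680, 0.9135, -0.4067, 0.0000]
V = J·q̇ = [0.6000, -0.0422, -0.2873, -0.5609, 0.2497, 1.2550]

0.6000 -0.0422 -0.2873 -0.5609 0.2497 1.2550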